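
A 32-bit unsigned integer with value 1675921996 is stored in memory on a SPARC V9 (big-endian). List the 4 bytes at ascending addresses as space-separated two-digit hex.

1675921996 in hexadecimal, padded to 32 bits, is 0x63E48A4C.
Split into bytes (most-significant first): 63 E4 8A 4C.
In big-endian order the high byte comes first in memory.
So the memory order matches the most-significant-first order: 63 E4 8A 4C.

63 E4 8A 4C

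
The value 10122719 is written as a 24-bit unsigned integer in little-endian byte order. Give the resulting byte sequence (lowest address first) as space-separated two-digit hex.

DF 75 9A

10122719 in hexadecimal, padded to 24 bits, is 0x9A75DF.
Split into bytes (most-significant first): 9A 75 DF.
Little-endian: lowest address holds the least-significant byte.
So at ascending addresses the bytes are DF 75 9A.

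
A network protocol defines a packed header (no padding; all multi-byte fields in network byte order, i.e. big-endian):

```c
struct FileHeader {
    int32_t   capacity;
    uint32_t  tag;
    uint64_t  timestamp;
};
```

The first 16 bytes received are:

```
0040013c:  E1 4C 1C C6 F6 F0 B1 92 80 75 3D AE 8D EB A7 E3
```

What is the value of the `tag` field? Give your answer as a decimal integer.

`tag` follows `capacity` (4 bytes), so it starts at byte offset 4 and occupies 4 bytes.
Bytes at offsets 4..7: F6 F0 B1 92.
Big-endian stores the most-significant byte at the lowest address.
The bytes are already most-significant first: 0xF6F0B192.
0xF6F0B192 = 4142969234.

4142969234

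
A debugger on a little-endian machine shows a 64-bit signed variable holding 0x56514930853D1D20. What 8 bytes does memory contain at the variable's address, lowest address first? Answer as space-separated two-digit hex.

20 1D 3D 85 30 49 51 56

Split into bytes (most-significant first): 56 51 49 30 85 3D 1D 20.
Little-endian stores the least-significant byte at the lowest address.
So at ascending addresses the bytes are 20 1D 3D 85 30 49 51 56.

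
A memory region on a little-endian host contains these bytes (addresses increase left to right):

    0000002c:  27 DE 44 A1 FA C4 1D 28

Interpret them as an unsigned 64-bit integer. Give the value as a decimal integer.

2890683116568239655

In little-endian order the low byte comes first in memory.
Reassemble most-significant byte first: 28 1D C4 FA A1 44 DE 27 → 0x281DC4FAA144DE27.
0x281DC4FAA144DE27 = 2890683116568239655.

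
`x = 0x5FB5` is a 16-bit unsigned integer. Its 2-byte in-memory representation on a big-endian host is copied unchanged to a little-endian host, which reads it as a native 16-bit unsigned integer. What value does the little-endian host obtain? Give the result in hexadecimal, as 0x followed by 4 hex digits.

Stored big-endian, the bytes at ascending addresses are 5F B5.
Read back as little-endian, the first byte is least significant, giving 0xB55F.

0xB55F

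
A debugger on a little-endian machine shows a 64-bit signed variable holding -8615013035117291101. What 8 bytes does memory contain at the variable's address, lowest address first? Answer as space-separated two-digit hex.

Two's complement of -8615013035117291101 in 64 bits: 8615013035117291101 = 0x778EACB60D86A65D; invert → 0x88715349F27959A2; add 1 → 0x88715349F27959A3.
Split into bytes (most-significant first): 88 71 53 49 F2 79 59 A3.
In little-endian order the low byte comes first in memory.
So at ascending addresses the bytes are A3 59 79 F2 49 53 71 88.

A3 59 79 F2 49 53 71 88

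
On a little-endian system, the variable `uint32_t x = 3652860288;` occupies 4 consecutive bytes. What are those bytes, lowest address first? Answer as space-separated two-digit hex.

80 39 BA D9

3652860288 in hexadecimal, padded to 32 bits, is 0xD9BA3980.
Split into bytes (most-significant first): D9 BA 39 80.
Little-endian: lowest address holds the least-significant byte.
So at ascending addresses the bytes are 80 39 BA D9.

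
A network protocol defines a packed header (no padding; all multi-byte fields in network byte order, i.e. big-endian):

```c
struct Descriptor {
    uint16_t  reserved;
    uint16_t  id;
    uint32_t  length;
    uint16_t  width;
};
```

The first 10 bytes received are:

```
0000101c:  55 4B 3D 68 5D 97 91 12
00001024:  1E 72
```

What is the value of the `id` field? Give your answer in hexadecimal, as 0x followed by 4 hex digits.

0x3D68

`id` follows `reserved` (2 bytes), so it starts at byte offset 2 and occupies 2 bytes.
Bytes at offsets 2..3: 3D 68.
In big-endian order the high byte comes first in memory.
The bytes are already most-significant first: 0x3D68.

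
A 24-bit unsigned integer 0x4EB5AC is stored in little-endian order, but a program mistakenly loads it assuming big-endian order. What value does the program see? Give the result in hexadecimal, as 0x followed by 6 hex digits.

0xACB54E

Stored little-endian, the bytes at ascending addresses are AC B5 4E.
Read back as big-endian, the last byte is least significant, giving 0xACB54E.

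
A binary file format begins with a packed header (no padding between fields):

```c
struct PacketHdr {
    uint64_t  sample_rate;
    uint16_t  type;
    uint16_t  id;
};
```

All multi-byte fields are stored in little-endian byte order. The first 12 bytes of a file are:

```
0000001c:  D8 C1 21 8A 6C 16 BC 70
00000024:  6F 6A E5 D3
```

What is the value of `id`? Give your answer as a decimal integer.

`id` follows `sample_rate` (8 B), `type` (2 B), so it starts at offset 8 + 2 = 10 and occupies 2 bytes.
Bytes at offsets 10..11: E5 D3.
Little-endian: lowest address holds the least-significant byte.
Reassemble most-significant byte first: D3 E5 → 0xD3E5.
0xD3E5 = 54245.

54245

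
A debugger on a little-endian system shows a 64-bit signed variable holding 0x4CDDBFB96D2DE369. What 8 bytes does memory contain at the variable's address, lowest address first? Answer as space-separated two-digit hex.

Split into bytes (most-significant first): 4C DD BF B9 6D 2D E3 69.
In little-endian order the low byte comes first in memory.
So at ascending addresses the bytes are 69 E3 2D 6D B9 BF DD 4C.

69 E3 2D 6D B9 BF DD 4C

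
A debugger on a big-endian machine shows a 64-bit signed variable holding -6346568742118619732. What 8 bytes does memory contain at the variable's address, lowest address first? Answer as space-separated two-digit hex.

A7 EC 75 5A C7 6C 05 AC

Two's complement of -6346568742118619732 in 64 bits: 6346568742118619732 = 0x58138AA53893FA54; invert → 0xA7EC755AC76C05AB; add 1 → 0xA7EC755AC76C05AC.
Split into bytes (most-significant first): A7 EC 75 5A C7 6C 05 AC.
In big-endian order the high byte comes first in memory.
So the memory order matches the most-significant-first order: A7 EC 75 5A C7 6C 05 AC.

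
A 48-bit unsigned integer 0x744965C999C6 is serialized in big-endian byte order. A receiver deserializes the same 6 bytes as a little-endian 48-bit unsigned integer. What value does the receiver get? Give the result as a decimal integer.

218363811154292

Stored big-endian, the bytes at ascending addresses are 74 49 65 C9 99 C6.
Read back as little-endian, the first byte is least significant, giving 0xC699C9654974.
0xC699C9654974 = 218363811154292.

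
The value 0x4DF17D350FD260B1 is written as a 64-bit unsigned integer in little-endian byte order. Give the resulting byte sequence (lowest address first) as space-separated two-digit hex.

B1 60 D2 0F 35 7D F1 4D

Split into bytes (most-significant first): 4D F1 7D 35 0F D2 60 B1.
Little-endian: lowest address holds the least-significant byte.
So at ascending addresses the bytes are B1 60 D2 0F 35 7D F1 4D.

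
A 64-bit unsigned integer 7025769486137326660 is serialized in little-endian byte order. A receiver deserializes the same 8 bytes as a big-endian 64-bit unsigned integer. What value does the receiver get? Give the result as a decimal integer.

7025769486137326660 in 64-bit hexadecimal is 0x61808C1F9EFE7C44.
Stored little-endian, the bytes at ascending addresses are 44 7C FE 9E 1F 8C 80 61.
Read back as big-endian, the last byte is least significant, giving 0x447CFE9E1F8C8061.
0x447CFE9E1F8C8061 = 4935099246778810465.

4935099246778810465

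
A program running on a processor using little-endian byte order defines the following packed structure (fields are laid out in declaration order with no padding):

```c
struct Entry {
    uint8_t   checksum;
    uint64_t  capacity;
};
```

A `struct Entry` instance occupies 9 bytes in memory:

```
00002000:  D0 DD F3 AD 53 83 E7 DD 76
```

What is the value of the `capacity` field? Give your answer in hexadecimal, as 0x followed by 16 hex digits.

`capacity` follows `checksum` (1 byte), so it starts at byte offset 1 and occupies 8 bytes.
Bytes at offsets 1..8: DD F3 AD 53 83 E7 DD 76.
Little-endian: lowest address holds the least-significant byte.
Reassemble most-significant byte first: 76 DD E7 83 53 AD F3 DD → 0x76DDE78353ADF3DD.

0x76DDE78353ADF3DD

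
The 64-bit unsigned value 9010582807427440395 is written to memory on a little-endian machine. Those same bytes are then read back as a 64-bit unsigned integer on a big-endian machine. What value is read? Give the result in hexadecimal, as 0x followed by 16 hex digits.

9010582807427440395 in 64-bit hexadecimal is 0x7D0C0552BFF45F0B.
Stored little-endian, the bytes at ascending addresses are 0B 5F F4 BF 52 05 0C 7D.
Read back as big-endian, the last byte is least significant, giving 0x0B5FF4BF52050C7D.

0x0B5FF4BF52050C7D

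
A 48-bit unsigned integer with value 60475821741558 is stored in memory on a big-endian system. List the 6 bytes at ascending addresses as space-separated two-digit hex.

37 00 9F DF 55 F6

60475821741558 in hexadecimal, padded to 48 bits, is 0x37009FDF55F6.
Split into bytes (most-significant first): 37 00 9F DF 55 F6.
Big-endian stores the most-significant byte at the lowest address.
So the memory order matches the most-significant-first order: 37 00 9F DF 55 F6.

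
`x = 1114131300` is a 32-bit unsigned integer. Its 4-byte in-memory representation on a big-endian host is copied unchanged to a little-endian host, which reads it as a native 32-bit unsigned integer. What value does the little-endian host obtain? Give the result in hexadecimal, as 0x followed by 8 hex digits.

1114131300 in 32-bit hexadecimal is 0x42684B64.
Stored big-endian, the bytes at ascending addresses are 42 68 4B 64.
Read back as little-endian, the first byte is least significant, giving 0x644B6842.

0x644B6842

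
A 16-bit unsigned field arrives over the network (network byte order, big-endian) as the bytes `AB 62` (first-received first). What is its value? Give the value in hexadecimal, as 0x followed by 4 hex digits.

Big-endian stores the most-significant byte at the lowest address.
The bytes are already most-significant first: 0xAB62.

0xAB62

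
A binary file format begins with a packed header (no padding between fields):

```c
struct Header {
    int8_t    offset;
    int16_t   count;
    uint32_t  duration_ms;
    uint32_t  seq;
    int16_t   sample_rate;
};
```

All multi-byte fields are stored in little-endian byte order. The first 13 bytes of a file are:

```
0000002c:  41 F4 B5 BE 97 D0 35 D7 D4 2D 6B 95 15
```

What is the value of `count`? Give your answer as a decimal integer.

-18956

`count` follows `offset` (1 byte), so it starts at byte offset 1 and occupies 2 bytes.
Bytes at offsets 1..2: F4 B5.
In little-endian order the low byte comes first in memory.
Reassemble most-significant byte first: B5 F4 → 0xB5F4.
Top bit is set, so as a signed 16-bit value this is 0xB5F4 − 2^16 = -18956.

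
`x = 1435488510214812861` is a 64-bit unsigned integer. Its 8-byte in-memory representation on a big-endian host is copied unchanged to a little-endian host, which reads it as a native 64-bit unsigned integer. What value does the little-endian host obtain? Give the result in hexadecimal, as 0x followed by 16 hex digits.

0xBD3482CA31E1EB13

1435488510214812861 in 64-bit hexadecimal is 0x13EBE131CA8234BD.
Stored big-endian, the bytes at ascending addresses are 13 EB E1 31 CA 82 34 BD.
Read back as little-endian, the first byte is least significant, giving 0xBD3482CA31E1EB13.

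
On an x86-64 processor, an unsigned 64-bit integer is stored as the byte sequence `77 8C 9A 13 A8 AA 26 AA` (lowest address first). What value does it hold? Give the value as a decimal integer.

12260674674422877303

Little-endian stores the least-significant byte at the lowest address.
Reassemble most-significant byte first: AA 26 AA A8 13 9A 8C 77 → 0xAA26AAA8139A8C77.
0xAA26AAA8139A8C77 = 12260674674422877303.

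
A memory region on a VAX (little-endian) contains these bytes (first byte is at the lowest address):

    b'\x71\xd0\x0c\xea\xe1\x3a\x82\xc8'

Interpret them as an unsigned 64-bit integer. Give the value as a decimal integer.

In little-endian order the low byte comes first in memory.
Reassemble most-significant byte first: C8 82 3A E1 EA 0C D0 71 → 0xC8823AE1EA0CD071.
0xC8823AE1EA0CD071 = 14448175296526733425.

14448175296526733425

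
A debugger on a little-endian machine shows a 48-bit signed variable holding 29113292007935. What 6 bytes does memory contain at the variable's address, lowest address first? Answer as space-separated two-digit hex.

FF A9 6D 77 7A 1A

29113292007935 in hexadecimal, padded to 48 bits, is 0x1A7A776DA9FF.
Split into bytes (most-significant first): 1A 7A 77 6D A9 FF.
Little-endian stores the least-significant byte at the lowest address.
So at ascending addresses the bytes are FF A9 6D 77 7A 1A.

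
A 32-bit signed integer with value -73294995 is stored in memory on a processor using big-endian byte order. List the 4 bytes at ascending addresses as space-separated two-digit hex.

Two's complement of -73294995 in 32 bits: 73294995 = 0x045E6493; invert → 0xFBA19B6C; add 1 → 0xFBA19B6D.
Split into bytes (most-significant first): FB A1 9B 6D.
Big-endian stores the most-significant byte at the lowest address.
So the memory order matches the most-significant-first order: FB A1 9B 6D.

FB A1 9B 6D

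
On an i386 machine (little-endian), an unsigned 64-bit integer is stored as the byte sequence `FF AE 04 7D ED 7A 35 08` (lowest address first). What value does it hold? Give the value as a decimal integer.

591514086492385023

In little-endian order the low byte comes first in memory.
Reassemble most-significant byte first: 08 35 7A ED 7D 04 AE FF → 0x08357AED7D04AEFF.
0x08357AED7D04AEFF = 591514086492385023.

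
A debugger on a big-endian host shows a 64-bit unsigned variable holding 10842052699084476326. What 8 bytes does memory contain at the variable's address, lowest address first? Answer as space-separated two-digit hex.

10842052699084476326 in hexadecimal, padded to 64 bits, is 0x9676B57C74FECFA6.
Split into bytes (most-significant first): 96 76 B5 7C 74 FE CF A6.
In big-endian order the high byte comes first in memory.
So the memory order matches the most-significant-first order: 96 76 B5 7C 74 FE CF A6.

96 76 B5 7C 74 FE CF A6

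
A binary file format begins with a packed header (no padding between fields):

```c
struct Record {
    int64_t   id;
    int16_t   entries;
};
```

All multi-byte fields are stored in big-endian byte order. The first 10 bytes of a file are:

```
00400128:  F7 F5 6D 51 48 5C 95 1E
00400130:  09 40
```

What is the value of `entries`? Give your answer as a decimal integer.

2368

`entries` follows `id` (8 bytes), so it starts at byte offset 8 and occupies 2 bytes.
Bytes at offsets 8..9: 09 40.
Big-endian stores the most-significant byte at the lowest address.
The bytes are already most-significant first: 0x0940.
0x0940 = 2368.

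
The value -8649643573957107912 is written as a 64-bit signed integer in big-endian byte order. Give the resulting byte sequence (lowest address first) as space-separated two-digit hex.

Two's complement of -8649643573957107912 in 64 bits: 8649643573957107912 = 0x7809B500B37420C8; invert → 0x87F64AFF4C8BDF37; add 1 → 0x87F64AFF4C8BDF38.
Split into bytes (most-significant first): 87 F6 4A FF 4C 8B DF 38.
Big-endian: lowest address holds the most-significant byte.
So the memory order matches the most-significant-first order: 87 F6 4A FF 4C 8B DF 38.

87 F6 4A FF 4C 8B DF 38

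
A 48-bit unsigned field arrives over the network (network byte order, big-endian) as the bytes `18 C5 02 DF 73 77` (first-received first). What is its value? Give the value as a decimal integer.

27234435822455

Big-endian: lowest address holds the most-significant byte.
The bytes are already most-significant first: 0x18C502DF7377.
0x18C502DF7377 = 27234435822455.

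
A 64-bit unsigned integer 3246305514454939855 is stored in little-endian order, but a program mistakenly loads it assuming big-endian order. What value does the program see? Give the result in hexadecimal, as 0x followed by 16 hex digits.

3246305514454939855 in 64-bit hexadecimal is 0x2D0D31AA6D7A78CF.
Stored little-endian, the bytes at ascending addresses are CF 78 7A 6D AA 31 0D 2D.
Read back as big-endian, the last byte is least significant, giving 0xCF787A6DAA310D2D.

0xCF787A6DAA310D2D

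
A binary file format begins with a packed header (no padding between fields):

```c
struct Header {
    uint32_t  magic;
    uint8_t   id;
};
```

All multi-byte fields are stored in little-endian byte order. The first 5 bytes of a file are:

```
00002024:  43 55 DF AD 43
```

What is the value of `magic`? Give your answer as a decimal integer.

`magic` is the first field, at byte offset 0, occupying 4 bytes.
Bytes at offsets 0..3: 43 55 DF AD.
In little-endian order the low byte comes first in memory.
Reassemble most-significant byte first: AD DF 55 43 → 0xADDF5543.
0xADDF5543 = 2917094723.

2917094723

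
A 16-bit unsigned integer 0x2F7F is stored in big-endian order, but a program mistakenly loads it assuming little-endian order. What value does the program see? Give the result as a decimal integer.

32559

Stored big-endian, the bytes at ascending addresses are 2F 7F.
Read back as little-endian, the first byte is least significant, giving 0x7F2F.
0x7F2F = 32559.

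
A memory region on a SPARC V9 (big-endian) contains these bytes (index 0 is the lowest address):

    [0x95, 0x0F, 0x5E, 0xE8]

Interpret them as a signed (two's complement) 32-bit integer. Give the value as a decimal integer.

In big-endian order the high byte comes first in memory.
The bytes are already most-significant first: 0x950F5EE8.
Top bit is set, so as a signed 32-bit value this is 0x950F5EE8 − 2^32 = -1794154776.

-1794154776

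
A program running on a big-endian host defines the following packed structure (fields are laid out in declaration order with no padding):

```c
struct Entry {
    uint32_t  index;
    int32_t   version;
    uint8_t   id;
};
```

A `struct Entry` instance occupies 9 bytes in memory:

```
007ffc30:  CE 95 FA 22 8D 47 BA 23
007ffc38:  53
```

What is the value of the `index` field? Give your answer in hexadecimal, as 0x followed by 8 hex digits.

0xCE95FA22

`index` is the first field, at byte offset 0, occupying 4 bytes.
Bytes at offsets 0..3: CE 95 FA 22.
In big-endian order the high byte comes first in memory.
The bytes are already most-significant first: 0xCE95FA22.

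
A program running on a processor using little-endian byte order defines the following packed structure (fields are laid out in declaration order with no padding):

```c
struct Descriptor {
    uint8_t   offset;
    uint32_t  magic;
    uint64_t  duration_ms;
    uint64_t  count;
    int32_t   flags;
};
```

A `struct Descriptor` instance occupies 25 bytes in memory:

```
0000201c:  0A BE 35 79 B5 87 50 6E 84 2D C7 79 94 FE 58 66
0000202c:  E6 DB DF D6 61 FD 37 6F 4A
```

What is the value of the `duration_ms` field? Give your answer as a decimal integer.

`duration_ms` follows `offset` (1 B), `magic` (4 B), so it starts at offset 1 + 4 = 5 and occupies 8 bytes.
Bytes at offsets 5..12: 87 50 6E 84 2D C7 79 94.
In little-endian order the low byte comes first in memory.
Reassemble most-significant byte first: 94 79 C7 2D 84 6E 50 87 → 0x9479C72D846E5087.
0x9479C72D846E5087 = 10698801388104601735.

10698801388104601735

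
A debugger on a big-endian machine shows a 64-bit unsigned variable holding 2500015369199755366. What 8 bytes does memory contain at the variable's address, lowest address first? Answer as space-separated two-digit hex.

2500015369199755366 in hexadecimal, padded to 64 bits, is 0x22B1D6BB8E2B2066.
Split into bytes (most-significant first): 22 B1 D6 BB 8E 2B 20 66.
Big-endian stores the most-significant byte at the lowest address.
So the memory order matches the most-significant-first order: 22 B1 D6 BB 8E 2B 20 66.

22 B1 D6 BB 8E 2B 20 66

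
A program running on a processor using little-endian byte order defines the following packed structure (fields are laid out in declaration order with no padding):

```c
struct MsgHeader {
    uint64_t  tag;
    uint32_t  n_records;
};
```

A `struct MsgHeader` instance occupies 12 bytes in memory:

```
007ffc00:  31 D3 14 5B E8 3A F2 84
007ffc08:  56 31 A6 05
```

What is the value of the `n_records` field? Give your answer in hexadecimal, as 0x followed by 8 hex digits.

0x05A63156

`n_records` follows `tag` (8 bytes), so it starts at byte offset 8 and occupies 4 bytes.
Bytes at offsets 8..11: 56 31 A6 05.
Little-endian stores the least-significant byte at the lowest address.
Reassemble most-significant byte first: 05 A6 31 56 → 0x05A63156.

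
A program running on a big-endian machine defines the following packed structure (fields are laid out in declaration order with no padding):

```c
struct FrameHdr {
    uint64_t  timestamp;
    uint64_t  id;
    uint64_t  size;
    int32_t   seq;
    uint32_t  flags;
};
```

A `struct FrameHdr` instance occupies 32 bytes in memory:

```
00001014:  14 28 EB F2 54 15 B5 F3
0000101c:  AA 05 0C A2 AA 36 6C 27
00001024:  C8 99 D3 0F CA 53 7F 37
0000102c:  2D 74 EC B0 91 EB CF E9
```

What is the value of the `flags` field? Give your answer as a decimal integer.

`flags` follows `timestamp` (8 B), `id` (8 B), `size` (8 B), `seq` (4 B), so it starts at offset 8 + 8 + 8 + 4 = 28 and occupies 4 bytes.
Bytes at offsets 28..31: 91 EB CF E9.
In big-endian order the high byte comes first in memory.
The bytes are already most-significant first: 0x91EBCFE9.
0x91EBCFE9 = 2448150505.

2448150505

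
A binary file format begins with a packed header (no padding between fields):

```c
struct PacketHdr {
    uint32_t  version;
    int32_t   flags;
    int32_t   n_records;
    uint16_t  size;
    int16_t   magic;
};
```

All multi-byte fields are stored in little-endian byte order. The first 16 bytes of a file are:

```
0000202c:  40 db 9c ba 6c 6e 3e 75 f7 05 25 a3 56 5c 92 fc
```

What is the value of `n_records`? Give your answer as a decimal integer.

`n_records` follows `version` (4 B), `flags` (4 B), so it starts at offset 4 + 4 = 8 and occupies 4 bytes.
Bytes at offsets 8..11: F7 05 25 A3.
Little-endian: lowest address holds the least-significant byte.
Reassemble most-significant byte first: A3 25 05 F7 → 0xA32505F7.
Top bit is set, so as a signed 32-bit value this is 0xA32505F7 − 2^32 = -1557854729.

-1557854729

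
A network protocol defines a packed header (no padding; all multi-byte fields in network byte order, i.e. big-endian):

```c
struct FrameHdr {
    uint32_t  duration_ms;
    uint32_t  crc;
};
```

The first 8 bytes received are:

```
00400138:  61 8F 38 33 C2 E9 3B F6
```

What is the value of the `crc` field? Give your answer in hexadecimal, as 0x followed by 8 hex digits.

0xC2E93BF6

`crc` follows `duration_ms` (4 bytes), so it starts at byte offset 4 and occupies 4 bytes.
Bytes at offsets 4..7: C2 E9 3B F6.
Big-endian: lowest address holds the most-significant byte.
The bytes are already most-significant first: 0xC2E93BF6.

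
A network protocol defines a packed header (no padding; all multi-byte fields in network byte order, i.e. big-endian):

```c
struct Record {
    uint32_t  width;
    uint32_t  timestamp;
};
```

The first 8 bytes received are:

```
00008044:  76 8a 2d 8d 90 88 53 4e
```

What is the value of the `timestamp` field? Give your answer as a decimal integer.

2424853326

`timestamp` follows `width` (4 bytes), so it starts at byte offset 4 and occupies 4 bytes.
Bytes at offsets 4..7: 90 88 53 4E.
In big-endian order the high byte comes first in memory.
The bytes are already most-significant first: 0x9088534E.
0x9088534E = 2424853326.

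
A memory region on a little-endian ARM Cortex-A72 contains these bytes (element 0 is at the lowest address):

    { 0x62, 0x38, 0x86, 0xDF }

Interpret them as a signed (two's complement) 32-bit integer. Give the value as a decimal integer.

-544851870

In little-endian order the low byte comes first in memory.
Reassemble most-significant byte first: DF 86 38 62 → 0xDF863862.
Top bit is set, so as a signed 32-bit value this is 0xDF863862 − 2^32 = -544851870.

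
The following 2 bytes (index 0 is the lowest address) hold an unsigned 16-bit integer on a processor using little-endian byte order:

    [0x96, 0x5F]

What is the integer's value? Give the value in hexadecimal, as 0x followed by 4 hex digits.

Little-endian: lowest address holds the least-significant byte.
Reassemble most-significant byte first: 5F 96 → 0x5F96.

0x5F96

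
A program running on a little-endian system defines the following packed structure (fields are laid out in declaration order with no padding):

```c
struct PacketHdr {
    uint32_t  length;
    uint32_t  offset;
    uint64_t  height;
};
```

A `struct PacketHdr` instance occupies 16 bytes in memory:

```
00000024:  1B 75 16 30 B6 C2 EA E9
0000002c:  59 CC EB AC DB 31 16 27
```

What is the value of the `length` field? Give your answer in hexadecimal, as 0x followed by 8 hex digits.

`length` is the first field, at byte offset 0, occupying 4 bytes.
Bytes at offsets 0..3: 1B 75 16 30.
Little-endian stores the least-significant byte at the lowest address.
Reassemble most-significant byte first: 30 16 75 1B → 0x3016751B.

0x3016751B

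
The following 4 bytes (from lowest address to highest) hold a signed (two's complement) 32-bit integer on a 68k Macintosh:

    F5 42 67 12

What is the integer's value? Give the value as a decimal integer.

Big-endian stores the most-significant byte at the lowest address.
The bytes are already most-significant first: 0xF5426712.
Top bit is set, so as a signed 32-bit value this is 0xF5426712 − 2^32 = -180197614.

-180197614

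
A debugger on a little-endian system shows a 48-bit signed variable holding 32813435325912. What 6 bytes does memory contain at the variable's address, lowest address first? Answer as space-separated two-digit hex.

D8 0D 28 F9 D7 1D

32813435325912 in hexadecimal, padded to 48 bits, is 0x1DD7F9280DD8.
Split into bytes (most-significant first): 1D D7 F9 28 0D D8.
In little-endian order the low byte comes first in memory.
So at ascending addresses the bytes are D8 0D 28 F9 D7 1D.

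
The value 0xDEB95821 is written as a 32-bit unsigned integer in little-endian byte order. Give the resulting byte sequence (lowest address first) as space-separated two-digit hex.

Split into bytes (most-significant first): DE B9 58 21.
In little-endian order the low byte comes first in memory.
So at ascending addresses the bytes are 21 58 B9 DE.

21 58 B9 DE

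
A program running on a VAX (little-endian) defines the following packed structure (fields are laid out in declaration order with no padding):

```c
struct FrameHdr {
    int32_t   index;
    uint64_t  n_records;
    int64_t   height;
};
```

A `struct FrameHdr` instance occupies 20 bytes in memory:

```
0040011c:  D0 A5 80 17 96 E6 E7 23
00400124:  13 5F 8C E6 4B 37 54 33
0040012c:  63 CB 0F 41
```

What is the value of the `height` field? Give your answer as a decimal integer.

4688189364039333707

`height` follows `index` (4 B), `n_records` (8 B), so it starts at offset 4 + 8 = 12 and occupies 8 bytes.
Bytes at offsets 12..19: 4B 37 54 33 63 CB 0F 41.
Little-endian: lowest address holds the least-significant byte.
Reassemble most-significant byte first: 41 0F CB 63 33 54 37 4B → 0x410FCB633354374B.
0x410FCB633354374B = 4688189364039333707.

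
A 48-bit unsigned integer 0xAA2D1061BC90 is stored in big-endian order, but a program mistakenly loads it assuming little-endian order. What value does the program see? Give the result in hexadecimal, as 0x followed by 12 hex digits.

0x90BC61102DAA

Stored big-endian, the bytes at ascending addresses are AA 2D 10 61 BC 90.
Read back as little-endian, the first byte is least significant, giving 0x90BC61102DAA.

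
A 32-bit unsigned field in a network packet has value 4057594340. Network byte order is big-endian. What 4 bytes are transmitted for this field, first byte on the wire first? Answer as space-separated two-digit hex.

F1 D9 F9 E4

4057594340 in hexadecimal, padded to 32 bits, is 0xF1D9F9E4.
Split into bytes (most-significant first): F1 D9 F9 E4.
Big-endian: lowest address holds the most-significant byte.
So the memory order matches the most-significant-first order: F1 D9 F9 E4.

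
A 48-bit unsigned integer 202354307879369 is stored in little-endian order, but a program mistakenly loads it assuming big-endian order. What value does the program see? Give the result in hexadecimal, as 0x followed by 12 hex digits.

0xC9D1A3480AB8

202354307879369 in 48-bit hexadecimal is 0xB80A48A3D1C9.
Stored little-endian, the bytes at ascending addresses are C9 D1 A3 48 0A B8.
Read back as big-endian, the last byte is least significant, giving 0xC9D1A3480AB8.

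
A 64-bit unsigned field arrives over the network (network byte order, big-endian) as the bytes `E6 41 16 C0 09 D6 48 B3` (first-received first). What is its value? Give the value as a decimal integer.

Big-endian stores the most-significant byte at the lowest address.
The bytes are already most-significant first: 0xE64116C009D648B3.
0xE64116C009D648B3 = 16591567516264188083.

16591567516264188083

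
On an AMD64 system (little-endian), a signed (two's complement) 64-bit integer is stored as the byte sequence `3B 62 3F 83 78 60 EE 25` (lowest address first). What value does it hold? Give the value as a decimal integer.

2733228094574780987

Little-endian stores the least-significant byte at the lowest address.
Reassemble most-significant byte first: 25 EE 60 78 83 3F 62 3B → 0x25EE6078833F623B.
0x25EE6078833F623B = 2733228094574780987.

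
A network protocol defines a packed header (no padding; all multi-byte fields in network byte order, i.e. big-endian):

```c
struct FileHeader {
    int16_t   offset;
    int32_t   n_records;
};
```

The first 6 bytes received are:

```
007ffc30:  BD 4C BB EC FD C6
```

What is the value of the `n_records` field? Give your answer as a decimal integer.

`n_records` follows `offset` (2 bytes), so it starts at byte offset 2 and occupies 4 bytes.
Bytes at offsets 2..5: BB EC FD C6.
In big-endian order the high byte comes first in memory.
The bytes are already most-significant first: 0xBBECFDC6.
Top bit is set, so as a signed 32-bit value this is 0xBBECFDC6 − 2^32 = -1142096442.

-1142096442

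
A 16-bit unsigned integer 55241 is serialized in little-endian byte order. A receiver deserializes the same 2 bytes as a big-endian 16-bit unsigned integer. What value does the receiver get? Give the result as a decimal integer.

55241 in 16-bit hexadecimal is 0xD7C9.
Stored little-endian, the bytes at ascending addresses are C9 D7.
Read back as big-endian, the last byte is least significant, giving 0xC9D7.
0xC9D7 = 51671.

51671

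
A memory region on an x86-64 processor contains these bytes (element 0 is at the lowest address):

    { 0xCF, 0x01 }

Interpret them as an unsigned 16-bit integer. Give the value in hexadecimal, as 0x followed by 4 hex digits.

In little-endian order the low byte comes first in memory.
Reassemble most-significant byte first: 01 CF → 0x01CF.

0x01CF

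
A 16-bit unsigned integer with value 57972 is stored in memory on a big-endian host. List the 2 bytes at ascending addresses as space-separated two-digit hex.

E2 74

57972 in hexadecimal, padded to 16 bits, is 0xE274.
Split into bytes (most-significant first): E2 74.
Big-endian: lowest address holds the most-significant byte.
So the memory order matches the most-significant-first order: E2 74.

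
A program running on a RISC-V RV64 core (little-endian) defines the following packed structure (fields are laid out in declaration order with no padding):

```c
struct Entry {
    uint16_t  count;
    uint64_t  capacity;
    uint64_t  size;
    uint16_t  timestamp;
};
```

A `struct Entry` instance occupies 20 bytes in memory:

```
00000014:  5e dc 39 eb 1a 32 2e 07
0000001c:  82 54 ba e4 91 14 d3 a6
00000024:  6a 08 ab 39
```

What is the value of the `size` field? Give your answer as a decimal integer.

`size` follows `count` (2 B), `capacity` (8 B), so it starts at offset 2 + 8 = 10 and occupies 8 bytes.
Bytes at offsets 10..17: BA E4 91 14 D3 A6 6A 08.
In little-endian order the low byte comes first in memory.
Reassemble most-significant byte first: 08 6A A6 D3 14 91 E4 BA → 0x086AA6D31491E4BA.
0x086AA6D31491E4BA = 606480525348168890.

606480525348168890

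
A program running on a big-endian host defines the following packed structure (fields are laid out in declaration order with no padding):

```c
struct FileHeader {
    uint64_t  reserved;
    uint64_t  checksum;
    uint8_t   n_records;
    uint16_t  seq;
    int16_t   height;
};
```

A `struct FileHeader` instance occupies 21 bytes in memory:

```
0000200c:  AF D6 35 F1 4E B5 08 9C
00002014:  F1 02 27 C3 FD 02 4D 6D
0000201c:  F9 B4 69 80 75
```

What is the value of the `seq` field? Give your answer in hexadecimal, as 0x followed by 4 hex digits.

0xB469

`seq` follows `reserved` (8 B), `checksum` (8 B), `n_records` (1 B), so it starts at offset 8 + 8 + 1 = 17 and occupies 2 bytes.
Bytes at offsets 17..18: B4 69.
Big-endian: lowest address holds the most-significant byte.
The bytes are already most-significant first: 0xB469.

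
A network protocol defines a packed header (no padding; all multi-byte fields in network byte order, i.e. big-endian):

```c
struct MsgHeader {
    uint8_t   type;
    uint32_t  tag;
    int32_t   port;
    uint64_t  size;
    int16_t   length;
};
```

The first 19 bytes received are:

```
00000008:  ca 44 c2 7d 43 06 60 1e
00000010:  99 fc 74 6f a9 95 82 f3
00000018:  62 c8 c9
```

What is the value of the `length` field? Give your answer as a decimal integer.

`length` follows `type` (1 B), `tag` (4 B), `port` (4 B), `size` (8 B), so it starts at offset 1 + 4 + 4 + 8 = 17 and occupies 2 bytes.
Bytes at offsets 17..18: C8 C9.
Big-endian: lowest address holds the most-significant byte.
The bytes are already most-significant first: 0xC8C9.
Top bit is set, so as a signed 16-bit value this is 0xC8C9 − 2^16 = -14135.

-14135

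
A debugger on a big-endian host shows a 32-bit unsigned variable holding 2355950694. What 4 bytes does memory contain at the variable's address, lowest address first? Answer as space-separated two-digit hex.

8C 6C F4 66

2355950694 in hexadecimal, padded to 32 bits, is 0x8C6CF466.
Split into bytes (most-significant first): 8C 6C F4 66.
Big-endian stores the most-significant byte at the lowest address.
So the memory order matches the most-significant-first order: 8C 6C F4 66.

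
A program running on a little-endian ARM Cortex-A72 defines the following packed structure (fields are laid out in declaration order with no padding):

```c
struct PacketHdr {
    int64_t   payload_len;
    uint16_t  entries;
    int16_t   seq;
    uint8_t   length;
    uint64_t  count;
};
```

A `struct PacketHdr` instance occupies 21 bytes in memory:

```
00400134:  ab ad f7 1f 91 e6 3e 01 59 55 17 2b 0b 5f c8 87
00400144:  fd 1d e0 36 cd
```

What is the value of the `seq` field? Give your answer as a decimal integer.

`seq` follows `payload_len` (8 B), `entries` (2 B), so it starts at offset 8 + 2 = 10 and occupies 2 bytes.
Bytes at offsets 10..11: 17 2B.
Little-endian: lowest address holds the least-significant byte.
Reassemble most-significant byte first: 2B 17 → 0x2B17.
0x2B17 = 11031.

11031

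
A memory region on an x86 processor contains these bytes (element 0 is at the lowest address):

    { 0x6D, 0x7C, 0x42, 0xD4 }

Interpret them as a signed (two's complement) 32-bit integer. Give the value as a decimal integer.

-733840275

Little-endian: lowest address holds the least-significant byte.
Reassemble most-significant byte first: D4 42 7C 6D → 0xD4427C6D.
Top bit is set, so as a signed 32-bit value this is 0xD4427C6D − 2^32 = -733840275.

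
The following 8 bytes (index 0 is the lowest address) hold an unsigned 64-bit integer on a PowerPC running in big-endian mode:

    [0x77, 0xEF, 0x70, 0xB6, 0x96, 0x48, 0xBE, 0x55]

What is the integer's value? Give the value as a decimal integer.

8642250139454979669

Big-endian: lowest address holds the most-significant byte.
The bytes are already most-significant first: 0x77EF70B69648BE55.
0x77EF70B69648BE55 = 8642250139454979669.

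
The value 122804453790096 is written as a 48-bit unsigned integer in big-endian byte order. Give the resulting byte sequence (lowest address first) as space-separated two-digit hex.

122804453790096 in hexadecimal, padded to 48 bits, is 0x6FB0A3D85190.
Split into bytes (most-significant first): 6F B0 A3 D8 51 90.
Big-endian stores the most-significant byte at the lowest address.
So the memory order matches the most-significant-first order: 6F B0 A3 D8 51 90.

6F B0 A3 D8 51 90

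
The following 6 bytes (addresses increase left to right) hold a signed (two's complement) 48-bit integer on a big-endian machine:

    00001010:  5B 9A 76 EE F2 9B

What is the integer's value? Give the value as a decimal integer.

In big-endian order the high byte comes first in memory.
The bytes are already most-significant first: 0x5B9A76EEF29B.
0x5B9A76EEF29B = 100718978462363.

100718978462363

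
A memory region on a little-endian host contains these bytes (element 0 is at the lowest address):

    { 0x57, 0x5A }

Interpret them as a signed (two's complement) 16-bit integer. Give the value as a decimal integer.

Little-endian: lowest address holds the least-significant byte.
Reassemble most-significant byte first: 5A 57 → 0x5A57.
0x5A57 = 23127.

23127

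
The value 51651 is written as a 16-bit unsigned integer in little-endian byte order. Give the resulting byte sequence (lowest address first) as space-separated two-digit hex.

51651 in hexadecimal, padded to 16 bits, is 0xC9C3.
Split into bytes (most-significant first): C9 C3.
Little-endian: lowest address holds the least-significant byte.
So at ascending addresses the bytes are C3 C9.

C3 C9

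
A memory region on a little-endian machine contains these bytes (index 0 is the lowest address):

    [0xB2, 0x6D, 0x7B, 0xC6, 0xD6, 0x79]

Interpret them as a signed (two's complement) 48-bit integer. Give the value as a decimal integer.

In little-endian order the low byte comes first in memory.
Reassemble most-significant byte first: 79 D6 C6 7B 6D B2 → 0x79D6C67B6DB2.
0x79D6C67B6DB2 = 133963359940018.

133963359940018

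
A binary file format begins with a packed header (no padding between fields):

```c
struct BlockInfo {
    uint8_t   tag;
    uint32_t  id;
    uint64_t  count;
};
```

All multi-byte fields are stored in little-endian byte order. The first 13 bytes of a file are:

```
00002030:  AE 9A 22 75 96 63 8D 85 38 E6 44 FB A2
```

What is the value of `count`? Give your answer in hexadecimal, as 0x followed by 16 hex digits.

`count` follows `tag` (1 B), `id` (4 B), so it starts at offset 1 + 4 = 5 and occupies 8 bytes.
Bytes at offsets 5..12: 63 8D 85 38 E6 44 FB A2.
Little-endian stores the least-significant byte at the lowest address.
Reassemble most-significant byte first: A2 FB 44 E6 38 85 8D 63 → 0xA2FB44E638858D63.

0xA2FB44E638858D63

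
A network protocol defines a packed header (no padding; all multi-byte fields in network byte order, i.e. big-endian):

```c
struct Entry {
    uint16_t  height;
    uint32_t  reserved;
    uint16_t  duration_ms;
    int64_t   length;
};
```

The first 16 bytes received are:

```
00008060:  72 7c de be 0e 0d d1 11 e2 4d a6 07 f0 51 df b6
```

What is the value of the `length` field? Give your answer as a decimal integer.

-2139871694904238154

`length` follows `height` (2 B), `reserved` (4 B), `duration_ms` (2 B), so it starts at offset 2 + 4 + 2 = 8 and occupies 8 bytes.
Bytes at offsets 8..15: E2 4D A6 07 F0 51 DF B6.
Big-endian stores the most-significant byte at the lowest address.
The bytes are already most-significant first: 0xE24DA607F051DFB6.
Top bit is set, so as a signed 64-bit value this is 0xE24DA607F051DFB6 − 2^64 = -2139871694904238154.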